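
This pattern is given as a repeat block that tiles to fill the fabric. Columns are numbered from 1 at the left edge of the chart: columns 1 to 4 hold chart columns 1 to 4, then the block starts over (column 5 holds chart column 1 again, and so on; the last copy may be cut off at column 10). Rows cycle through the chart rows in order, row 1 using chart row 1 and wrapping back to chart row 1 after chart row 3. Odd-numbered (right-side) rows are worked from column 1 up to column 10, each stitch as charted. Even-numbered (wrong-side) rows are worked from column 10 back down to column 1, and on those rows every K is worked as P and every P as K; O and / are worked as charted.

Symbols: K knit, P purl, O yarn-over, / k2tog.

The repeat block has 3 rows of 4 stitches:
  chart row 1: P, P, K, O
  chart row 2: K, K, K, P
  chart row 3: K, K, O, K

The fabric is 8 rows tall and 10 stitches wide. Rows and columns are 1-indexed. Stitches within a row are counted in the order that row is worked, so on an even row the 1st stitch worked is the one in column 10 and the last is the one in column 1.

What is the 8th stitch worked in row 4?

Row 4: (4-1) mod 3 = 0, so use chart row 1. Even row -> WS.
Chart row 1 tiled across columns 1-10: P P K O P P K O P P
WS: work from column 10 back to column 1 (reverse the tiled row), swapping K<->P (O and / unchanged).
Row 4 as worked: K K O P K K O P K K
Stitch 8 in working order -> P

== STITCH ==
P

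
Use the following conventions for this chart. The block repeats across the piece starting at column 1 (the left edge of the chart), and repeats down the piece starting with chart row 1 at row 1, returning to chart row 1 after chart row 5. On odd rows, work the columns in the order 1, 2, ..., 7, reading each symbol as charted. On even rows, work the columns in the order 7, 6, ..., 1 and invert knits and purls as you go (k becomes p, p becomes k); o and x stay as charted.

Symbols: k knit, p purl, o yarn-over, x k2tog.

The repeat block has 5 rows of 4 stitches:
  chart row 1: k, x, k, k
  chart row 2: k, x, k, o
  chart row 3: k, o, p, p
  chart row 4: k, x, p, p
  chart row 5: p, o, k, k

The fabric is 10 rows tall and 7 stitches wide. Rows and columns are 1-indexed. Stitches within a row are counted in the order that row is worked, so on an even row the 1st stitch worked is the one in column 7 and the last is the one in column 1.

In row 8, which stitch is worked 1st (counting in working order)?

== STITCH ==
k

Derivation:
Row 8: (8-1) mod 5 = 2, so use chart row 3. Even row -> WS.
Chart row 3 tiled across columns 1-7: k o p p k o p
Wrong side: read the tiled row from column 7 down to 1 and exchange k with p (leave o, x).
Row 8 as worked: k o p k k o p
Counting 1 along the worked row gives k.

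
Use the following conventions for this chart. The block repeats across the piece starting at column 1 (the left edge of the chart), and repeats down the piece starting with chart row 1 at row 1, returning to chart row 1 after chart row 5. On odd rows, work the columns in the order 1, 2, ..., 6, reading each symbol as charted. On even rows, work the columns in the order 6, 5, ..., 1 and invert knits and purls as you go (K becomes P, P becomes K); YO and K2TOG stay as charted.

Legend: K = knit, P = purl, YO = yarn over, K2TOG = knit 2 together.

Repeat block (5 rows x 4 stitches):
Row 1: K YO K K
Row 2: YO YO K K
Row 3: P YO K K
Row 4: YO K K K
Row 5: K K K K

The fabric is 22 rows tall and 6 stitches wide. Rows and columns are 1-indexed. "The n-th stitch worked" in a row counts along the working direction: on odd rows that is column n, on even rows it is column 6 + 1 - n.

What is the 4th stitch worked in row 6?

== STITCH ==
P

Derivation:
Row 6: (6-1) mod 5 = 0, so use chart row 1. Even row -> WS.
Chart row 1 tiled across columns 1-6: K YO K K K YO
WS: work from column 6 back to column 1 (reverse the tiled row), swapping K<->P (YO and K2TOG unchanged).
Row 6 as worked: YO P P P YO P
Stitch 4 in working order -> P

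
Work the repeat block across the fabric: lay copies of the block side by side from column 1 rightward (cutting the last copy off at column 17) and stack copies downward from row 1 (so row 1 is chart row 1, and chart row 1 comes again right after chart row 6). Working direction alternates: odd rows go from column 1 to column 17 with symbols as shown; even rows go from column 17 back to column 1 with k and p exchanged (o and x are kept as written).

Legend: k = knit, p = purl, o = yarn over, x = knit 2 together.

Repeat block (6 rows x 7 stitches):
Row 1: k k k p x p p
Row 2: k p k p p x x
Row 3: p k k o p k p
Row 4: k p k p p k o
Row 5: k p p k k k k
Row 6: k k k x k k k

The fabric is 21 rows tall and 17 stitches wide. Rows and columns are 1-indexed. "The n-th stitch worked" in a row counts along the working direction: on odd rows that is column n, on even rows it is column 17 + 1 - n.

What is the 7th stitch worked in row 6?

Stitch:
x

Derivation:
Row 6 uses chart row ((6-1) mod 6)+1 = 6. Row 6 is even, so WS.
Chart row 6 tiled across columns 1-17: k k k x k k k k k k x k k k k k k
WS: work from column 17 back to column 1 (reverse the tiled row), swapping k<->p (o and x unchanged).
Row 6 as worked: p p p p p p x p p p p p p x p p p
Counting 7 along the worked row gives x.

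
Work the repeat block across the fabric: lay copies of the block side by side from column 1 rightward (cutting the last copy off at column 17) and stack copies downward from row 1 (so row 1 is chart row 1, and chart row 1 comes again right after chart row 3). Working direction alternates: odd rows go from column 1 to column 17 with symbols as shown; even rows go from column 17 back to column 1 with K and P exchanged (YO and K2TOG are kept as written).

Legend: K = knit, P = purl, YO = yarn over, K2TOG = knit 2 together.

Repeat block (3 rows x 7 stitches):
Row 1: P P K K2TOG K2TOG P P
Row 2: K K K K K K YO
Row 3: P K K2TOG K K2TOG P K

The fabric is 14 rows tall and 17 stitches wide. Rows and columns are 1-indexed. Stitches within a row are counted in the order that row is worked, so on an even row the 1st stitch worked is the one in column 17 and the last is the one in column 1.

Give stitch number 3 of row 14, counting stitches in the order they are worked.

For row 14: chart row = ((14-1) mod 3) + 1 = 2; this is a WS (even) row.
Chart row 2 tiled across columns 1-17: K K K K K K YO K K K K K K YO K K K
WS: work from column 17 back to column 1 (reverse the tiled row), swapping K<->P (YO and K2TOG unchanged).
Row 14 as worked: P P P YO P P P P P P YO P P P P P P
Counting 3 along the worked row gives P.

== STITCH ==
P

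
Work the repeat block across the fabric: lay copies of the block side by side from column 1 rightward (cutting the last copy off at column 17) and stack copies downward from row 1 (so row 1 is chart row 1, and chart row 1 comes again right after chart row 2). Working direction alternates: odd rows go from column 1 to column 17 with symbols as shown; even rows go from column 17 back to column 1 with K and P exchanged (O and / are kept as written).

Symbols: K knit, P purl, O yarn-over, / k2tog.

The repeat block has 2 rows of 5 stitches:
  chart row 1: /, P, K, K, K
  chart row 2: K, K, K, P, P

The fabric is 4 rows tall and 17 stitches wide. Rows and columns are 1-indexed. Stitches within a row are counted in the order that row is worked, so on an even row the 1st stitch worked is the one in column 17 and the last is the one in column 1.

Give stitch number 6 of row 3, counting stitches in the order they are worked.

Row 3 uses chart row ((3-1) mod 2)+1 = 1. Row 3 is odd, so RS.
Chart row 1 tiled across columns 1-17: / P K K K / P K K K / P K K K / P
RS: work column 1 to column 17, symbols as charted — the tiled row is the row as worked.
Counting 6 along the worked row gives /.

== STITCH ==
/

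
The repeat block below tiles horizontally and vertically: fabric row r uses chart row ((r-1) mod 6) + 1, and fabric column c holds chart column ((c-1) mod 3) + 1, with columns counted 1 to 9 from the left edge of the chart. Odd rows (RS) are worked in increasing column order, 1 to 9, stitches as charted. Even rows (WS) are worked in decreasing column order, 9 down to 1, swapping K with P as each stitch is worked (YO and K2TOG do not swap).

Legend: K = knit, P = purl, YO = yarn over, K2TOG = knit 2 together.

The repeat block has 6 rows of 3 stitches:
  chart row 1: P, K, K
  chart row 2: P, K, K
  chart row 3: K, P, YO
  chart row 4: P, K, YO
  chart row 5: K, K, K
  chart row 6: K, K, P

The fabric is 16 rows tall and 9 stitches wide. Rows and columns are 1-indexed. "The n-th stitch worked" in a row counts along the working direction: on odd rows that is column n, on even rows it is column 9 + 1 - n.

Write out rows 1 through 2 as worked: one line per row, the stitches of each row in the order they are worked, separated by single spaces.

Row 1: chart row 1, RS - tile across columns 1-9 and work as-is.
Row 2: chart row 2, WS - tiled (columns 1-9): P K K P K K P K K; work from column 9 back to 1 with K<->P swapped.

== ROWS AS WORKED ==
P K K P K K P K K
P P K P P K P P K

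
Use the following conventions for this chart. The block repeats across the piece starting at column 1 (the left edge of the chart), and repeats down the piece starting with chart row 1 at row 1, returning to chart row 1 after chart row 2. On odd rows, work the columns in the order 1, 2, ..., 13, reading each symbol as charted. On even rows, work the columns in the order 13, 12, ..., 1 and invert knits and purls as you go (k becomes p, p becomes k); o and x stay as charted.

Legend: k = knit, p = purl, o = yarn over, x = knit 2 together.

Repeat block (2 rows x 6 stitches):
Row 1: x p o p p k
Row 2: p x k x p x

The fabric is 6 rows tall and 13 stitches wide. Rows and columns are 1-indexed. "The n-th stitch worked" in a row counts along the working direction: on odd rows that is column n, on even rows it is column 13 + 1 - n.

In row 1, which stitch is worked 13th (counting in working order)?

Row 1: (1-1) mod 2 = 0, so use chart row 1. Odd row -> RS.
Chart row 1 tiled across columns 1-13: x p o p p k x p o p p k x
Right side: take the tiled row as-is (worked left to right from column 1).
The 13th stitch worked is x.

== STITCH ==
x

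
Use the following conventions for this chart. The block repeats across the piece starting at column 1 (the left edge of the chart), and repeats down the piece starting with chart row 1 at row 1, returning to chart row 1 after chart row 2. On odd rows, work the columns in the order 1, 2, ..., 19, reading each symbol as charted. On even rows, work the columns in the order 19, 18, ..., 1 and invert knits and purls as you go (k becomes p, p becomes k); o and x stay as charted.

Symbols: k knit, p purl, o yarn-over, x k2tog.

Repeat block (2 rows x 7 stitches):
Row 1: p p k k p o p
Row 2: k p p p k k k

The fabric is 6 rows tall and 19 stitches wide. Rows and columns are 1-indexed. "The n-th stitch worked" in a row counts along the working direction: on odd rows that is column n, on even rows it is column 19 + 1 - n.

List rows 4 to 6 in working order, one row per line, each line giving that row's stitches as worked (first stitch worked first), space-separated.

Row 4: chart row 2, WS - tiled (columns 1-19): k p p p k k k k p p p k k k k p p p k; work from column 19 back to 1 with k<->p swapped.
Row 5: chart row 1, RS - tile across columns 1-19 and work as-is.
Row 6: chart row 2, WS - tiled (columns 1-19): k p p p k k k k p p p k k k k p p p k; work from column 19 back to 1 with k<->p swapped.

Rows as worked:
p k k k p p p p k k k p p p p k k k p
p p k k p o p p p k k p o p p p k k p
p k k k p p p p k k k p p p p k k k p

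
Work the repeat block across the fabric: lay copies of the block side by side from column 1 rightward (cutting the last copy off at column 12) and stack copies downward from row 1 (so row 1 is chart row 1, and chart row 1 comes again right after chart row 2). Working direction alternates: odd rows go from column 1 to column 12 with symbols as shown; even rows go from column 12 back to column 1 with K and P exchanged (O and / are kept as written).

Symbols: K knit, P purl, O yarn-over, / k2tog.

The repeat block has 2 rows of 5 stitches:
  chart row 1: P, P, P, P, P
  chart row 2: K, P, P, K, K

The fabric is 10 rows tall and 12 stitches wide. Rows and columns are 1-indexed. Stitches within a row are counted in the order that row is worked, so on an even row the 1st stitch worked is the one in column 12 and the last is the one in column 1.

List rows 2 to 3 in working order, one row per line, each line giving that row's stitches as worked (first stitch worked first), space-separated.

Row 2: chart row 2, WS - tiled (columns 1-12): K P P K K K P P K K K P; work from column 12 back to 1 with K<->P swapped.
Row 3: chart row 1, RS - tile across columns 1-12 and work as-is.

== ROWS AS WORKED ==
K P P P K K P P P K K P
P P P P P P P P P P P P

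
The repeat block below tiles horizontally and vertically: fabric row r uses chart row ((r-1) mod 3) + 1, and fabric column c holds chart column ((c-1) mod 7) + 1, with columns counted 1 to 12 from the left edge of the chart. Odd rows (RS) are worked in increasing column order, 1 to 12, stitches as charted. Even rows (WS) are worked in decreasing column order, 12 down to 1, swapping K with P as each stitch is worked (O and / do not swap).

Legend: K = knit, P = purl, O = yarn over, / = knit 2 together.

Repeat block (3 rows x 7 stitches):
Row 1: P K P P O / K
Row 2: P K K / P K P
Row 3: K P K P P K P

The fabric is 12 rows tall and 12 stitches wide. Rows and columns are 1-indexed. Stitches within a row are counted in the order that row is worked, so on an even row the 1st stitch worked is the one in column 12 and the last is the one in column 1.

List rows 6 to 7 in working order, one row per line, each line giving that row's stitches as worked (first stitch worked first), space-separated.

Row 6: chart row 3, WS - tiled (columns 1-12): K P K P P K P K P K P P; work from column 12 back to 1 with K<->P swapped.
Row 7: chart row 1, RS - tile across columns 1-12 and work as-is.

Rows as worked:
K K P K P K P K K P K P
P K P P O / K P K P P O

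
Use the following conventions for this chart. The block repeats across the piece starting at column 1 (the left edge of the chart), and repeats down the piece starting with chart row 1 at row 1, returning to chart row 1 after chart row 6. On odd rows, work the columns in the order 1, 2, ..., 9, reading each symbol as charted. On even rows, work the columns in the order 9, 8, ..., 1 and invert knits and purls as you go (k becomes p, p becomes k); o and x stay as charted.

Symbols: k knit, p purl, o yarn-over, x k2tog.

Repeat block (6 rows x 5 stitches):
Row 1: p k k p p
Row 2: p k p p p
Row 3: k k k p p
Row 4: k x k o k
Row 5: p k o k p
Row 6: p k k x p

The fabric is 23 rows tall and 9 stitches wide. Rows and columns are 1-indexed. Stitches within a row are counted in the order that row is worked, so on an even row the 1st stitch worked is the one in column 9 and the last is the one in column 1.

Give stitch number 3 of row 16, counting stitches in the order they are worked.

Result:
x

Derivation:
Row 16: (16-1) mod 6 = 3, so use chart row 4. Even row -> WS.
Chart row 4 tiled across columns 1-9: k x k o k k x k o
WS: work from column 9 back to column 1 (reverse the tiled row), swapping k<->p (o and x unchanged).
Row 16 as worked: o p x p p o p x p
Counting 3 along the worked row gives x.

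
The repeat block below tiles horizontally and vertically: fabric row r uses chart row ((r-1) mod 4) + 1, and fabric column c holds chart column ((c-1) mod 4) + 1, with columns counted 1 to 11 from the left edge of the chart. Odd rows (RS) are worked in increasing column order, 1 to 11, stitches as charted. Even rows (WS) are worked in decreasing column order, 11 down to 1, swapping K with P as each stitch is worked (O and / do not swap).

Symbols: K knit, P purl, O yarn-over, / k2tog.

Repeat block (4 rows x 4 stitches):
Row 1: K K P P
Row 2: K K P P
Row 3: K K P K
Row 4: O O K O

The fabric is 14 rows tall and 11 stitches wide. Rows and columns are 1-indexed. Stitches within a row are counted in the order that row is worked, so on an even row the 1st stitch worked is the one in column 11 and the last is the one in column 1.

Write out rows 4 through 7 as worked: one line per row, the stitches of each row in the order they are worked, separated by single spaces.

Row 4: chart row 4, WS - tiled (columns 1-11): O O K O O O K O O O K; work from column 11 back to 1 with K<->P swapped.
Row 5: chart row 1, RS - tile across columns 1-11 and work as-is.
Row 6: chart row 2, WS - tiled (columns 1-11): K K P P K K P P K K P; work from column 11 back to 1 with K<->P swapped.
Row 7: chart row 3, RS - tile across columns 1-11 and work as-is.

Result:
P O O O P O O O P O O
K K P P K K P P K K P
K P P K K P P K K P P
K K P K K K P K K K P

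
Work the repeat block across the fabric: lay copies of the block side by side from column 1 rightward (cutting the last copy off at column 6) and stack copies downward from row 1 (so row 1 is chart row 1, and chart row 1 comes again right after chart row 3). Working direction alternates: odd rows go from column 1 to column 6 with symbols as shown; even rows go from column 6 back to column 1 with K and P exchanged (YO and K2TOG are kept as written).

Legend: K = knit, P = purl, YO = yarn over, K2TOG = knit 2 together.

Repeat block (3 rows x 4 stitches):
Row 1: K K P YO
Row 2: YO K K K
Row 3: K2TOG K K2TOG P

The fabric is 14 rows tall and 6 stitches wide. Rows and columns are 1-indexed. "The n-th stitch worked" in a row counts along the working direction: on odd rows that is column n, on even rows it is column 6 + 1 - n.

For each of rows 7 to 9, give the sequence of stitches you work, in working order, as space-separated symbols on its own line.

Row 7: chart row 1, RS - tile across columns 1-6 and work as-is.
Row 8: chart row 2, WS - tiled (columns 1-6): YO K K K YO K; work from column 6 back to 1 with K<->P swapped.
Row 9: chart row 3, RS - tile across columns 1-6 and work as-is.

== ROWS AS WORKED ==
K K P YO K K
P YO P P P YO
K2TOG K K2TOG P K2TOG K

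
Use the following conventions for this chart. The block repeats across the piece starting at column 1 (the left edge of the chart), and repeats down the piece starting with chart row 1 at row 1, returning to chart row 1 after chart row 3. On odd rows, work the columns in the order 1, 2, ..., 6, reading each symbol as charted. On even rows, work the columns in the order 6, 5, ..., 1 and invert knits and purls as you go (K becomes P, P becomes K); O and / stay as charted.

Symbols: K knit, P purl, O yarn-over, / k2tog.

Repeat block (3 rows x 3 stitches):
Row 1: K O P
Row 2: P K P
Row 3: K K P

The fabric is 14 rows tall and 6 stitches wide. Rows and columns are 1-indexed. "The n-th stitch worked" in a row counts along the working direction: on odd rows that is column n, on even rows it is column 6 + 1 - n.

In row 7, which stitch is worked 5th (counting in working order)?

Row 7 uses chart row ((7-1) mod 3)+1 = 1. Row 7 is odd, so RS.
Chart row 1 tiled across columns 1-6: K O P K O P
Right side: take the tiled row as-is (worked left to right from column 1).
The 5th stitch worked is O.

== STITCH ==
O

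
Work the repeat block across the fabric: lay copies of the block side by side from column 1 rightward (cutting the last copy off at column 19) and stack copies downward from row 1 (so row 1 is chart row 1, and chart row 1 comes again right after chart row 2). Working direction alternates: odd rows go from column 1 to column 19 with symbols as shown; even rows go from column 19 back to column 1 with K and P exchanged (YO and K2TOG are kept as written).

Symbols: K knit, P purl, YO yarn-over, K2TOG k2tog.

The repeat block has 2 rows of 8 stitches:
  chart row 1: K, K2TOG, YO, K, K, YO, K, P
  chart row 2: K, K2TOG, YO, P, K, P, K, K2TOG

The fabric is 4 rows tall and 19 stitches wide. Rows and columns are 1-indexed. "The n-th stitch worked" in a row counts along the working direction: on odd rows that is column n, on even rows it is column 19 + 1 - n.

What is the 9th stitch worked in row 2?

Result:
YO

Derivation:
Row 2 uses chart row ((2-1) mod 2)+1 = 2. Row 2 is even, so WS.
Chart row 2 tiled across columns 1-19: K K2TOG YO P K P K K2TOG K K2TOG YO P K P K K2TOG K K2TOG YO
Wrong side: read the tiled row from column 19 down to 1 and exchange K with P (leave YO, K2TOG).
Row 2 as worked: YO K2TOG P K2TOG P K P K YO K2TOG P K2TOG P K P K YO K2TOG P
The 9th stitch worked is YO.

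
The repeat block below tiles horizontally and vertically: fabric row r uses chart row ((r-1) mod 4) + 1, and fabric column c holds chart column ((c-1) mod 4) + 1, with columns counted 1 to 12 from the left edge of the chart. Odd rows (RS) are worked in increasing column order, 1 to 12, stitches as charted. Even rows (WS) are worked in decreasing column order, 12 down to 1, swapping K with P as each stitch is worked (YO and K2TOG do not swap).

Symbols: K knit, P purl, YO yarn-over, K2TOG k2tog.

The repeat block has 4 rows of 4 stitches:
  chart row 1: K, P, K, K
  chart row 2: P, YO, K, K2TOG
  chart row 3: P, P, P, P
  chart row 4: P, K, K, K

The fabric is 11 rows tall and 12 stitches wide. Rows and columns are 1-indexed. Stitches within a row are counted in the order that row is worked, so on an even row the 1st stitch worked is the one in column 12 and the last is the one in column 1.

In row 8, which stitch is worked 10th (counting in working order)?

Row 8: (8-1) mod 4 = 3, so use chart row 4. Even row -> WS.
Chart row 4 tiled across columns 1-12: P K K K P K K K P K K K
WS: work from column 12 back to column 1 (reverse the tiled row), swapping K<->P (YO and K2TOG unchanged).
Row 8 as worked: P P P K P P P K P P P K
Stitch 10 in working order -> P

== STITCH ==
P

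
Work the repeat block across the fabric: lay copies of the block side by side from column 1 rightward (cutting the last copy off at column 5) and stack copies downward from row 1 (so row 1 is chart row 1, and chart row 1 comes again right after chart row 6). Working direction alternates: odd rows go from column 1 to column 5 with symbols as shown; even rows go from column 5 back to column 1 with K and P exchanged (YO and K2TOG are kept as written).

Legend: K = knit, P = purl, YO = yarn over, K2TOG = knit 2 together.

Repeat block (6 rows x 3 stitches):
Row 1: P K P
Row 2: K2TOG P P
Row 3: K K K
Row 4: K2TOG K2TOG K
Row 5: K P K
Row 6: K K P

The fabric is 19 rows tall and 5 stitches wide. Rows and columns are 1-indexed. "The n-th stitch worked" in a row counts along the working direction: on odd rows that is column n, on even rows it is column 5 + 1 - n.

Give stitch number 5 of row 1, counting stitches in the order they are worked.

== STITCH ==
K

Derivation:
Row 1: (1-1) mod 6 = 0, so use chart row 1. Odd row -> RS.
Chart row 1 tiled across columns 1-5: P K P P K
RS: work column 1 to column 5, symbols as charted — the tiled row is the row as worked.
Counting 5 along the worked row gives K.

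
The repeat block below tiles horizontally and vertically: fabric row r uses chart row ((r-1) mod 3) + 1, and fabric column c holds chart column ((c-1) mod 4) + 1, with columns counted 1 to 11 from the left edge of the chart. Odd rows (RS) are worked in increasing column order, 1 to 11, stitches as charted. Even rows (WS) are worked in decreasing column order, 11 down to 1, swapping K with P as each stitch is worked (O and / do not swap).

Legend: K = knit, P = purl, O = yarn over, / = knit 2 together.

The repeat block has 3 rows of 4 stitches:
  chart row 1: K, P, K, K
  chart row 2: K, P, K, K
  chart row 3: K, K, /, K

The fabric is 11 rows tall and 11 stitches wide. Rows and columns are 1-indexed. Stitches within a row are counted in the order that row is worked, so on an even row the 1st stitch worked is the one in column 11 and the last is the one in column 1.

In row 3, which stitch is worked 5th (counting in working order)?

For row 3: chart row = ((3-1) mod 3) + 1 = 3; this is a RS (odd) row.
Chart row 3 tiled across columns 1-11: K K / K K K / K K K /
RS: work column 1 to column 11, symbols as charted — the tiled row is the row as worked.
Stitch 5 in working order -> K

Stitch:
K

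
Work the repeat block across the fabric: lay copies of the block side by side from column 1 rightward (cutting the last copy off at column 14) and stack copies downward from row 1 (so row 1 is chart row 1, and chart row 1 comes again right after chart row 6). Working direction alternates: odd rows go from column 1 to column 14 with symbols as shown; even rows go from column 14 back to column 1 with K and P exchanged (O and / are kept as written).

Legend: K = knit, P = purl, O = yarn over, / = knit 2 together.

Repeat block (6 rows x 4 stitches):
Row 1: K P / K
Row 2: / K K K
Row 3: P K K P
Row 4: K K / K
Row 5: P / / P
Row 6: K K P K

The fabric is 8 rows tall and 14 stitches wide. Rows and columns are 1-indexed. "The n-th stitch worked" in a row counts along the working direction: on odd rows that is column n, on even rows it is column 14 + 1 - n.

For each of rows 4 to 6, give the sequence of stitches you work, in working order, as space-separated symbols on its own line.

Rows as worked:
P P P / P P P / P P P / P P
P / / P P / / P P / / P P /
P P P K P P P K P P P K P P

Derivation:
Row 4: chart row 4, WS - tiled (columns 1-14): K K / K K K / K K K / K K K; work from column 14 back to 1 with K<->P swapped.
Row 5: chart row 5, RS - tile across columns 1-14 and work as-is.
Row 6: chart row 6, WS - tiled (columns 1-14): K K P K K K P K K K P K K K; work from column 14 back to 1 with K<->P swapped.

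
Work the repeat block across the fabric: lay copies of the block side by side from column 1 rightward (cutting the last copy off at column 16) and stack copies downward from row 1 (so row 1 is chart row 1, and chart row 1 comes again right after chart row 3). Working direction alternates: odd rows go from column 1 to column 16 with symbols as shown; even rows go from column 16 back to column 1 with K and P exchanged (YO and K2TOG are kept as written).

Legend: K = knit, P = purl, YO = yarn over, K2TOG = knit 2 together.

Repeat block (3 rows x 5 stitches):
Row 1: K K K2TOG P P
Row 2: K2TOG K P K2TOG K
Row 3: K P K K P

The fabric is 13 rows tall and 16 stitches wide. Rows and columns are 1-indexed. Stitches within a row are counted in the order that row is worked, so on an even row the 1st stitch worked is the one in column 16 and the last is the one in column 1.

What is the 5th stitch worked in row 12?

Row 12 uses chart row ((12-1) mod 3)+1 = 3. Row 12 is even, so WS.
Chart row 3 tiled across columns 1-16: K P K K P K P K K P K P K K P K
Wrong side: read the tiled row from column 16 down to 1 and exchange K with P (leave YO, K2TOG).
Row 12 as worked: P K P P K P K P P K P K P P K P
The 5th stitch worked is K.

== STITCH ==
K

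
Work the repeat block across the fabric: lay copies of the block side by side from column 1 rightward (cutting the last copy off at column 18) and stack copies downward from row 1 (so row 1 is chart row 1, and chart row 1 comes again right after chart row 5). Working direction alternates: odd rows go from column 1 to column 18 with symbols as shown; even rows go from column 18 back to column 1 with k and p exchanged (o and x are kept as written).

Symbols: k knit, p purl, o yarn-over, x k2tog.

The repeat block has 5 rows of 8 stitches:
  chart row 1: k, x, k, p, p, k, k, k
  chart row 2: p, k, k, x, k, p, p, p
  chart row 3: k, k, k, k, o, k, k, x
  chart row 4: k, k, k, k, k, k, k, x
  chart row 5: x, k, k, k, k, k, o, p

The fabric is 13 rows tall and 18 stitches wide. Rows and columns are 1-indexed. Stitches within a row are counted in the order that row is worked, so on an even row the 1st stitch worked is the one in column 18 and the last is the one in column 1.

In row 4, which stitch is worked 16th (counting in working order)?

== STITCH ==
p

Derivation:
Row 4: (4-1) mod 5 = 3, so use chart row 4. Even row -> WS.
Chart row 4 tiled across columns 1-18: k k k k k k k x k k k k k k k x k k
WS: work from column 18 back to column 1 (reverse the tiled row), swapping k<->p (o and x unchanged).
Row 4 as worked: p p x p p p p p p p x p p p p p p p
Counting 16 along the worked row gives p.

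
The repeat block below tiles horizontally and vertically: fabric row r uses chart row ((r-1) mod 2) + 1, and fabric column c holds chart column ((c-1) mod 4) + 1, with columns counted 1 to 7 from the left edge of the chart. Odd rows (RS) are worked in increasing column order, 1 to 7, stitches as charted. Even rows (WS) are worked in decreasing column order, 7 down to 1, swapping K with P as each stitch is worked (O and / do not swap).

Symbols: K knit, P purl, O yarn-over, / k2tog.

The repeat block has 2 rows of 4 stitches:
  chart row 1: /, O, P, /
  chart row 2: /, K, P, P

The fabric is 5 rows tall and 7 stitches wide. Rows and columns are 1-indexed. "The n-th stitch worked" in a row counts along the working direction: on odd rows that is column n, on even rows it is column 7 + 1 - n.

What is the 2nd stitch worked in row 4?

Row 4: (4-1) mod 2 = 1, so use chart row 2. Even row -> WS.
Chart row 2 tiled across columns 1-7: / K P P / K P
WS: work from column 7 back to column 1 (reverse the tiled row), swapping K<->P (O and / unchanged).
Row 4 as worked: K P / K K P /
Counting 2 along the worked row gives P.

== STITCH ==
P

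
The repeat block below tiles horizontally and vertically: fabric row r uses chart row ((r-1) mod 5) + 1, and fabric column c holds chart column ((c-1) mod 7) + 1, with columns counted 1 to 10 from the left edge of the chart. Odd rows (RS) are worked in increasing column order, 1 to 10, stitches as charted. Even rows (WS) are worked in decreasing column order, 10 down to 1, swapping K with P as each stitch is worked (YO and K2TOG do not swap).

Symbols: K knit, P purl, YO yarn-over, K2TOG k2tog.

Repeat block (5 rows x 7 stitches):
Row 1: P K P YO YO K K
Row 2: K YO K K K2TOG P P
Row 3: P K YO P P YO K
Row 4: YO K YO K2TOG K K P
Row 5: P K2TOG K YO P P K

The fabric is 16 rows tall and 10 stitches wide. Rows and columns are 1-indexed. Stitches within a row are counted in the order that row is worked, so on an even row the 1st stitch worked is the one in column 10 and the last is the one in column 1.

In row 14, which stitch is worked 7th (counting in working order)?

Stitch:
K2TOG

Derivation:
Row 14 uses chart row ((14-1) mod 5)+1 = 4. Row 14 is even, so WS.
Chart row 4 tiled across columns 1-10: YO K YO K2TOG K K P YO K YO
WS: work from column 10 back to column 1 (reverse the tiled row), swapping K<->P (YO and K2TOG unchanged).
Row 14 as worked: YO P YO K P P K2TOG YO P YO
Counting 7 along the worked row gives K2TOG.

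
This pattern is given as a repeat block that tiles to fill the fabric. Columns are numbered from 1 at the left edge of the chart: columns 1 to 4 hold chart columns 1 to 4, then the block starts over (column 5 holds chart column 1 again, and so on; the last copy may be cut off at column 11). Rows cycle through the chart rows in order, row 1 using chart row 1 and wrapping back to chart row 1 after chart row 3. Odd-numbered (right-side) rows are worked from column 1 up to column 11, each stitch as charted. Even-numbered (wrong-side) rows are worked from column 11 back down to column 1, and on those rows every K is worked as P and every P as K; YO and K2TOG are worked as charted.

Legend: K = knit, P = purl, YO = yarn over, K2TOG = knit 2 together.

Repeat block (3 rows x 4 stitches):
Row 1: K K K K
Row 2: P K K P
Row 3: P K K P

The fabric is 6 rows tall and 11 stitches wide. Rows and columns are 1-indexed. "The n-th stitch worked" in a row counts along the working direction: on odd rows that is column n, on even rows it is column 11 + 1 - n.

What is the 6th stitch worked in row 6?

Row 6 uses chart row ((6-1) mod 3)+1 = 3. Row 6 is even, so WS.
Chart row 3 tiled across columns 1-11: P K K P P K K P P K K
WS row: flip the tiled sequence (start at column 11) and apply K<->P; YO and K2TOG stay.
Row 6 as worked: P P K K P P K K P P K
Stitch 6 in working order -> P

== STITCH ==
P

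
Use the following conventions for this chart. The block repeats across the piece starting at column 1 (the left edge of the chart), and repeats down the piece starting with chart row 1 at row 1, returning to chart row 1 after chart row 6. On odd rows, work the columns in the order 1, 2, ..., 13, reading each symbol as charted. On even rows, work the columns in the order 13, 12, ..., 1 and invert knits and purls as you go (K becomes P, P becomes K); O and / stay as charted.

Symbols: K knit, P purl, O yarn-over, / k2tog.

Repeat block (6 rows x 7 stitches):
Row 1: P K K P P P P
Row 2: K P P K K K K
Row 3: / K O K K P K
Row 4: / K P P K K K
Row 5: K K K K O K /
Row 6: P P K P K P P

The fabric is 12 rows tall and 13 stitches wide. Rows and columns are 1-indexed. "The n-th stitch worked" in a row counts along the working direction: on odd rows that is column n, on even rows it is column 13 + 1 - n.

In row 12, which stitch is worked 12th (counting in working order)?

Row 12 uses chart row ((12-1) mod 6)+1 = 6. Row 12 is even, so WS.
Chart row 6 tiled across columns 1-13: P P K P K P P P P K P K P
Wrong side: read the tiled row from column 13 down to 1 and exchange K with P (leave O, /).
Row 12 as worked: K P K P K K K K P K P K K
Counting 12 along the worked row gives K.

Stitch:
K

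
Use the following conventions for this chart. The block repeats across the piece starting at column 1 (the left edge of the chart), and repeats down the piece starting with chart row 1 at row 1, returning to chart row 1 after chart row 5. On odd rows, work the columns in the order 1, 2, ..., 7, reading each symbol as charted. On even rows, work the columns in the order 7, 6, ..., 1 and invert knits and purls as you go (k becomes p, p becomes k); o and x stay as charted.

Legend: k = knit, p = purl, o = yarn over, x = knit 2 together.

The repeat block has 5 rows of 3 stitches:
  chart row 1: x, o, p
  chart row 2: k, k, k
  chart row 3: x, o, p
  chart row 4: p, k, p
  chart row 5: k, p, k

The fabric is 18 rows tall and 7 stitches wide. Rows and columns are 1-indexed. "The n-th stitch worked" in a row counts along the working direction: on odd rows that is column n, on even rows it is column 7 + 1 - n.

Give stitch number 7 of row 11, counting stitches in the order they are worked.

Result:
x

Derivation:
For row 11: chart row = ((11-1) mod 5) + 1 = 1; this is a RS (odd) row.
Chart row 1 tiled across columns 1-7: x o p x o p x
RS: work column 1 to column 7, symbols as charted — the tiled row is the row as worked.
The 7th stitch worked is x.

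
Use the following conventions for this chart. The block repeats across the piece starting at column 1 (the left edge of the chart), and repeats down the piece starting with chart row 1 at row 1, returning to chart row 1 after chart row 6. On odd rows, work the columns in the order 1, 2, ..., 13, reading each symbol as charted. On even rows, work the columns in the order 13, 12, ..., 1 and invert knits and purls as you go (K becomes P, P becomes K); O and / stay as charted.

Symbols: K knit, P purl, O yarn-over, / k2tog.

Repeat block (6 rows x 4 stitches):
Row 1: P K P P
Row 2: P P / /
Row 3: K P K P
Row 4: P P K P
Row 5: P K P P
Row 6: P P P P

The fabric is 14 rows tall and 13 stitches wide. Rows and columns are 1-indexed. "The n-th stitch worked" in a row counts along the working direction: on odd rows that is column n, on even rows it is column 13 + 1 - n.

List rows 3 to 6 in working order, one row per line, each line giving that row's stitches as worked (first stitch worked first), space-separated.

Row 3: chart row 3, RS - tile across columns 1-13 and work as-is.
Row 4: chart row 4, WS - tiled (columns 1-13): P P K P P P K P P P K P P; work from column 13 back to 1 with K<->P swapped.
Row 5: chart row 5, RS - tile across columns 1-13 and work as-is.
Row 6: chart row 6, WS - tiled (columns 1-13): P P P P P P P P P P P P P; work from column 13 back to 1 with K<->P swapped.

Result:
K P K P K P K P K P K P K
K K P K K K P K K K P K K
P K P P P K P P P K P P P
K K K K K K K K K K K K K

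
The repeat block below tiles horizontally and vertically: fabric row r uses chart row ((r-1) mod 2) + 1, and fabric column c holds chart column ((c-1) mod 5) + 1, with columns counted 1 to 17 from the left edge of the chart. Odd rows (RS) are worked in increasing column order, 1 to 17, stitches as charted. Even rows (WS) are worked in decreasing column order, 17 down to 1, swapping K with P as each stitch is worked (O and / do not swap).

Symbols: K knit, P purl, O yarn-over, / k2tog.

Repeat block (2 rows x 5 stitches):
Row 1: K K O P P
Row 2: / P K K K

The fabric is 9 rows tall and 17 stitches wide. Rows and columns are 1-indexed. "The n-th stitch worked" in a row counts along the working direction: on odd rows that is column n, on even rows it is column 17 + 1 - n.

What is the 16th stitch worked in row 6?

For row 6: chart row = ((6-1) mod 2) + 1 = 2; this is a WS (even) row.
Chart row 2 tiled across columns 1-17: / P K K K / P K K K / P K K K / P
Wrong side: read the tiled row from column 17 down to 1 and exchange K with P (leave O, /).
Row 6 as worked: K / P P P K / P P P K / P P P K /
Counting 16 along the worked row gives K.

Stitch:
K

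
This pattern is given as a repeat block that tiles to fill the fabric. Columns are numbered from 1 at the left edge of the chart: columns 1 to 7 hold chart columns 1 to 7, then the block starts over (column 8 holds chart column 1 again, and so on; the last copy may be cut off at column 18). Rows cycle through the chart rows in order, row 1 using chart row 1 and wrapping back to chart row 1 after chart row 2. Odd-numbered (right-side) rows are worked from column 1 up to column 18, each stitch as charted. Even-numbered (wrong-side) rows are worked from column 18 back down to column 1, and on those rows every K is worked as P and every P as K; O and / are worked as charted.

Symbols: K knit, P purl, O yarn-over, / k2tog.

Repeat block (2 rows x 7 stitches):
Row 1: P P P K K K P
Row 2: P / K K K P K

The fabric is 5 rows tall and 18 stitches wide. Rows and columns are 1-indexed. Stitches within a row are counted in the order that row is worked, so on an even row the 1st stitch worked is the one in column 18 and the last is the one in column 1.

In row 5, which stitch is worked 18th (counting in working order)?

Row 5: (5-1) mod 2 = 0, so use chart row 1. Odd row -> RS.
Chart row 1 tiled across columns 1-18: P P P K K K P P P P K K K P P P P K
Right side: take the tiled row as-is (worked left to right from column 1).
Stitch 18 in working order -> K

== STITCH ==
K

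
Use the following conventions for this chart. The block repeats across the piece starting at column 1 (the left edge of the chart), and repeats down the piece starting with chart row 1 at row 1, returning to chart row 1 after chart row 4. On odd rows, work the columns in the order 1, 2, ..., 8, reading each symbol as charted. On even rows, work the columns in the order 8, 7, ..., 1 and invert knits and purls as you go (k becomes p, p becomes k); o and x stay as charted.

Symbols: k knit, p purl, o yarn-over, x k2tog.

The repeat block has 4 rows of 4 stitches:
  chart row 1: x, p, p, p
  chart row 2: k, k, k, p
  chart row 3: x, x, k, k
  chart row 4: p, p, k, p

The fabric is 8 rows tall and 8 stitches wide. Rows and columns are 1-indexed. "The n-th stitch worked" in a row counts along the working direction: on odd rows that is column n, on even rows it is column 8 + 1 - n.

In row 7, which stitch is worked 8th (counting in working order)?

== STITCH ==
k

Derivation:
Row 7: (7-1) mod 4 = 2, so use chart row 3. Odd row -> RS.
Chart row 3 tiled across columns 1-8: x x k k x x k k
RS row: no reversal, no swap; stitch n worked = column n.
The 8th stitch worked is k.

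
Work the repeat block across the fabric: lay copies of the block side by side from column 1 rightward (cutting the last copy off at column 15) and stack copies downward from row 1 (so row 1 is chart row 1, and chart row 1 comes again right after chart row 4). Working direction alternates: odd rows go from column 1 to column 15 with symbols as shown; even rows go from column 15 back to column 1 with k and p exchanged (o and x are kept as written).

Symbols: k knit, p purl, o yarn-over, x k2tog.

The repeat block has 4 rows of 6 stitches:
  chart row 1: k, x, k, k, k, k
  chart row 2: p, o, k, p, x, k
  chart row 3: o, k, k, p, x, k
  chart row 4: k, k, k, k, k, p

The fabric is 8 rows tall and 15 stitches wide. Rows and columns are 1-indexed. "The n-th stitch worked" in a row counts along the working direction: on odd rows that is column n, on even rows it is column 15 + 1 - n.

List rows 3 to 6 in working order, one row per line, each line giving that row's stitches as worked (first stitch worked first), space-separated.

== ROWS AS WORKED ==
o k k p x k o k k p x k o k k
p p p k p p p p p k p p p p p
k x k k k k k x k k k k k x k
p o k p x k p o k p x k p o k

Derivation:
Row 3: chart row 3, RS - tile across columns 1-15 and work as-is.
Row 4: chart row 4, WS - tiled (columns 1-15): k k k k k p k k k k k p k k k; work from column 15 back to 1 with k<->p swapped.
Row 5: chart row 1, RS - tile across columns 1-15 and work as-is.
Row 6: chart row 2, WS - tiled (columns 1-15): p o k p x k p o k p x k p o k; work from column 15 back to 1 with k<->p swapped.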